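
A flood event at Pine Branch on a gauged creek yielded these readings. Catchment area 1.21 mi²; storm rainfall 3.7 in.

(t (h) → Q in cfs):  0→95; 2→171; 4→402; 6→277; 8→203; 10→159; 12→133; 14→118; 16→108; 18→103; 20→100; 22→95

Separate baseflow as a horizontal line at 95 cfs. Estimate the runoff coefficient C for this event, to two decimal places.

ΣQ_DR = 824.0 cfs; V = ΣQ_DR·Δt = 5.933 × 10^6 ft³.
Runoff depth d = V / A = 2.111 in.
C = d / P = 2.111 / 3.7 = 0.57.

C ≈ 0.57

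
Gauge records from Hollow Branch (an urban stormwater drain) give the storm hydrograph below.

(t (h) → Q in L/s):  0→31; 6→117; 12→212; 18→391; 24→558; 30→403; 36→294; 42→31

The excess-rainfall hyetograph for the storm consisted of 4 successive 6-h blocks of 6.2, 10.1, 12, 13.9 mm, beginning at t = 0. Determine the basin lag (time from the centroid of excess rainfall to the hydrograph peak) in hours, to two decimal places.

Centroid of excess rainfall: t_c = Σ P_i·t̄_i / ΣP_i = 13.7773 h (block centres at 3, 9, 15, 21 h).
Hydrograph peak occurs at t = 24 h, so basin lag t_L = 24 − 13.7773 = 10.22 h.

t_L ≈ 10.22 h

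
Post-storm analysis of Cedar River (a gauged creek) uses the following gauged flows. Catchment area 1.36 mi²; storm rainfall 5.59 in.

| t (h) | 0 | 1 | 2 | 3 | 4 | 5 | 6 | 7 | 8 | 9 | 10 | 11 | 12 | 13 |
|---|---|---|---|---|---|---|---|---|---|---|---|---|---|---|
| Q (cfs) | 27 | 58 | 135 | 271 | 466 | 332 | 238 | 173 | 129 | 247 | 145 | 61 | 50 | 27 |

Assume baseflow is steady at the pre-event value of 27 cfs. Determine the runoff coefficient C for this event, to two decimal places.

ΣQ_DR = 1981 cfs; V = ΣQ_DR·Δt = 7.132 × 10^6 ft³.
Runoff depth d = V / A = 2.257 in.
C = d / P = 2.257 / 5.59 = 0.40.

C ≈ 0.40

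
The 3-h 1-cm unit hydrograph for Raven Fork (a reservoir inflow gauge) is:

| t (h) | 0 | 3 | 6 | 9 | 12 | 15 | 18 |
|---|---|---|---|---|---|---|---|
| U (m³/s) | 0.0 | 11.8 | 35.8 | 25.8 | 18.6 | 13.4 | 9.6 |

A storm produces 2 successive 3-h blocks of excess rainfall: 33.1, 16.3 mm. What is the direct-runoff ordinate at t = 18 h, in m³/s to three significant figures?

Q ≈ 53.6 m³/s

By discrete convolution, Q_j = Σ (P_i / 10 mm) · U_{j−i}.
At t = 18 h (j=6): Q = (33.1/10)·9.6 + (16.3/10)·13.4 = 53.6 m³/s.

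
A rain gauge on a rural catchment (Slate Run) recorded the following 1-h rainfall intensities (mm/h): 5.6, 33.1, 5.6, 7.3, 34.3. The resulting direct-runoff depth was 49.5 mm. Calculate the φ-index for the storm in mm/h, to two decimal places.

Only the 2 blocks with intensity above φ contribute runoff: 33.1, 34.3 mm/h.
Σ(I−φ)·Δt = d  ⇒  (33.1+34.3 − 2φ)·1 = 49.5
φ = (67.40 − 49.5/1) / 2 = 8.95 mm/h.

φ ≈ 8.95 mm/h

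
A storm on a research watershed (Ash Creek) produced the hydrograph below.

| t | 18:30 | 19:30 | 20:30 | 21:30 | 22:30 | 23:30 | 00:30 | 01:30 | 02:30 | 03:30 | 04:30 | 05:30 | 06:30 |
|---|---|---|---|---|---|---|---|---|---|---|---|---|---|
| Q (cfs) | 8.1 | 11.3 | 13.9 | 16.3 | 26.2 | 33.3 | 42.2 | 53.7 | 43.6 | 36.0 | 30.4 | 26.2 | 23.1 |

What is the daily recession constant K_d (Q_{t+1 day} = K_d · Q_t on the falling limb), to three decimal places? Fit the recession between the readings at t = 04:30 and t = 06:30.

K_d ≈ 0.037

Between t = 04:30 and t = 06:30 the flow falls from 30.4 to 23.1 cfs over 2×1 h = 2 h.
Per-interval ratio K = (23.1/30.4)^(1/2) = 0.8717; K_d = K^(24/1) = 0.037.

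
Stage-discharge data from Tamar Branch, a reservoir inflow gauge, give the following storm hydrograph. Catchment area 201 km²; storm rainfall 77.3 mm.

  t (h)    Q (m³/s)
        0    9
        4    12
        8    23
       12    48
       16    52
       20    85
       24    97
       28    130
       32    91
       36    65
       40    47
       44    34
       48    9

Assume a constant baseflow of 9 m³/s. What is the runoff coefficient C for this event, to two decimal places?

ΣQ_DR = 585.0 m³/s; V = ΣQ_DR·Δt = 8.424 × 10^6 m³.
Runoff depth d = V / A = 41.91 mm.
C = d / P = 41.91 / 77.3 = 0.54.

C ≈ 0.54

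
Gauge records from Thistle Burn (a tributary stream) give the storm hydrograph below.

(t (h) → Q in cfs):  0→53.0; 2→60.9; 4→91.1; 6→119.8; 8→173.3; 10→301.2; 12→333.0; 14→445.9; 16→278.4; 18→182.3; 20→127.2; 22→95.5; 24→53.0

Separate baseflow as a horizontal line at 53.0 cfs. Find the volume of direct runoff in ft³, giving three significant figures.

V ≈ 1.17 × 10^7 ft³

Direct-runoff ordinates (Q − Q_b): 0.0, 7.9, 38.1, 66.8, 120.3, 248.2, 280.0, 392.9, 225.4, 129.3, 74.2, 42.5, 0.0 cfs.
ΣQ_DR = 1626 cfs.
With Δt = 2 h = 7200 s, V = ΣQ_DR · Δt = 1626 × 7200 = 1.17 × 10^7 ft³.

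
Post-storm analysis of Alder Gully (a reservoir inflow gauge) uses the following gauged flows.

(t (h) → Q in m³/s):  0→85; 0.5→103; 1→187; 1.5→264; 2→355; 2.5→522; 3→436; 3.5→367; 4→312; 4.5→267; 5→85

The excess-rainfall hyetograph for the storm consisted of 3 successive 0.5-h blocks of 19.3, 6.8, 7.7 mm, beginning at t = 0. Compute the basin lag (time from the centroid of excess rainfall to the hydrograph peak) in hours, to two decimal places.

t_L ≈ 1.92 h

Centroid of excess rainfall: t_c = Σ P_i·t̄_i / ΣP_i = 0.5784 h (block centres at 0.25, 0.75, 1.25 h).
Hydrograph peak occurs at t = 2.5 h, so basin lag t_L = 2.5 − 0.5784 = 1.92 h.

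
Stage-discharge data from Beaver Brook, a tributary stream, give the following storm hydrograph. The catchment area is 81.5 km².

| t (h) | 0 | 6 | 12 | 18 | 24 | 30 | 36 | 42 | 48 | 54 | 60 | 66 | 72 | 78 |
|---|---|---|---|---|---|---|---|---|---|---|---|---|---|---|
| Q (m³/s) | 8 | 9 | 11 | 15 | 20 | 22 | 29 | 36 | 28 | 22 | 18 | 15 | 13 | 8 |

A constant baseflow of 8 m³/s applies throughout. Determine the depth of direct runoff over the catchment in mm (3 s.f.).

d ≈ 37.6 mm

Direct runoff: 0.0, 1.0, 3.0, 7.0, 12.0, 14.0, 21.0, 28.0, 20.0, 14.0, 10.0, 7.0, 5.0, 0.0 m³/s; ΣQ_DR = 142.0 m³/s.
V = ΣQ_DR · Δt = 142.0 × 21600 s = 3.067 × 10^6 m³.
Over A = 81.5 km², depth = V / A = 37.6 mm.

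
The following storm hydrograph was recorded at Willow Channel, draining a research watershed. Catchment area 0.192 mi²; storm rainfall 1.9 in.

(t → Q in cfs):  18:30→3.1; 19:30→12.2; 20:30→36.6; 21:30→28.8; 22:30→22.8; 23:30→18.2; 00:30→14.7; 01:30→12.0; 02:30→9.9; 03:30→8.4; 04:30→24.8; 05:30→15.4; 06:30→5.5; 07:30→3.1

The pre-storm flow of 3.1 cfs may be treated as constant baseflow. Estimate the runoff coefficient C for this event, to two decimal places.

C ≈ 0.73

ΣQ_DR = 172.1 cfs; V = ΣQ_DR·Δt = 6.196 × 10^5 ft³.
Runoff depth d = V / A = 1.389 in.
C = d / P = 1.389 / 1.9 = 0.73.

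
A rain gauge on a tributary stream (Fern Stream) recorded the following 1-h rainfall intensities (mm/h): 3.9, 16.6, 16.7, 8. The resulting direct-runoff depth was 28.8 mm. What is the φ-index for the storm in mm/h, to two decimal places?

φ ≈ 4.17 mm/h

Only the 3 blocks with intensity above φ contribute runoff: 16.6, 16.7, 8 mm/h.
Σ(I−φ)·Δt = d  ⇒  (16.6+16.7+8 − 3φ)·1 = 28.8
φ = (41.30 − 28.8/1) / 3 = 4.17 mm/h.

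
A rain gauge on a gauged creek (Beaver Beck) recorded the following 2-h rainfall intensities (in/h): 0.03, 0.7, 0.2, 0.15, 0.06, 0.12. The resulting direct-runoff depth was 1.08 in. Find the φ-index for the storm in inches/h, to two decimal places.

Only the 2 blocks with intensity above φ contribute runoff: 0.7, 0.2 in/h.
Σ(I−φ)·Δt = d  ⇒  (0.7+0.2 − 2φ)·2 = 1.08
φ = (0.9000 − 1.08/2) / 2 = 0.18 in/h.

φ ≈ 0.18 in/h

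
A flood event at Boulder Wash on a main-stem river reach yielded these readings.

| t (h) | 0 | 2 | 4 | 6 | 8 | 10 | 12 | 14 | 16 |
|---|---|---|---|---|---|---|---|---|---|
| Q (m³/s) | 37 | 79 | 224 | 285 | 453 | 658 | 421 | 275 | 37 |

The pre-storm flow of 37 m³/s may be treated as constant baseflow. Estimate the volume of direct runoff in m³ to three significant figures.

V ≈ 1.54 × 10^7 m³

Direct-runoff ordinates (Q − Q_b): 0.0, 42.0, 187.0, 248.0, 416.0, 621.0, 384.0, 238.0, 0.0 m³/s.
ΣQ_DR = 2136 m³/s.
With Δt = 2 h = 7200 s, V = ΣQ_DR · Δt = 2136 × 7200 = 1.54 × 10^7 m³.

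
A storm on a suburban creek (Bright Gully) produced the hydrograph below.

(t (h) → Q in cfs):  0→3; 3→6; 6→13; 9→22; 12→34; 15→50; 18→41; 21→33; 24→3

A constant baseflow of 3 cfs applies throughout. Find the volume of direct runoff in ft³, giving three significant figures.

V ≈ 1.92 × 10^6 ft³

Direct-runoff ordinates (Q − Q_b): 0.0, 3.0, 10.0, 19.0, 31.0, 47.0, 38.0, 30.0, 0.0 cfs.
ΣQ_DR = 178.0 cfs.
With Δt = 3 h = 10800 s, V = ΣQ_DR · Δt = 178.0 × 10800 = 1.92 × 10^6 ft³.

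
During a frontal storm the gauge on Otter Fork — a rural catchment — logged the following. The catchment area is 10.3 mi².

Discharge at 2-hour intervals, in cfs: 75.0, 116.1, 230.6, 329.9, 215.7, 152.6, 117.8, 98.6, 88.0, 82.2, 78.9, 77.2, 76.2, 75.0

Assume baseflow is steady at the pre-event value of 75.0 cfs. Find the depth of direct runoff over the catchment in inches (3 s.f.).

d ≈ 0.230 in

Direct runoff: 0.0, 41.1, 155.6, 254.9, 140.7, 77.6, 42.8, 23.6, 13.0, 7.2, 3.9, 2.2, 1.2, 0.0 cfs; ΣQ_DR = 763.8 cfs.
V = ΣQ_DR · Δt = 763.8 × 7200 s = 5.499 × 10^6 ft³.
Over A = 10.3 mi², depth = V / A = 0.230 in.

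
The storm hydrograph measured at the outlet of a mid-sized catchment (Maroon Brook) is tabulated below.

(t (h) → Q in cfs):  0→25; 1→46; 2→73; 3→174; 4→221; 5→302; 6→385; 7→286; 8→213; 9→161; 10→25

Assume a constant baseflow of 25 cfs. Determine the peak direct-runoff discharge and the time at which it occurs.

Subtracting baseflow gives direct-runoff ordinates: 0.0, 21.0, 48.0, 149.0, 196.0, 277.0, 360.0, 261.0, 188.0, 136.0, 0.0 cfs.
The maximum is 360.0 cfs, occurring at the reading for t = 6 h.

Q_p = 360.0 cfs at t = 6 h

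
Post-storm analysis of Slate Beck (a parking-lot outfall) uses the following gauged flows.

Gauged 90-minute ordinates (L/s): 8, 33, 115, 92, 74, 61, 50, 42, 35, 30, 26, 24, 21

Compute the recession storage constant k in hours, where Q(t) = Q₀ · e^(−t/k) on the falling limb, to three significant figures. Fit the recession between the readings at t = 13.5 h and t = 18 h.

On the falling limb, Q drops from 30 to 21 L/s between t = 13.5 h and t = 18 h (Δt = 4.5 h).
k = −Δt / ln(Q₂/Q₁) = −4.5 / ln(21/30) = 12.6 h.

k ≈ 12.6 h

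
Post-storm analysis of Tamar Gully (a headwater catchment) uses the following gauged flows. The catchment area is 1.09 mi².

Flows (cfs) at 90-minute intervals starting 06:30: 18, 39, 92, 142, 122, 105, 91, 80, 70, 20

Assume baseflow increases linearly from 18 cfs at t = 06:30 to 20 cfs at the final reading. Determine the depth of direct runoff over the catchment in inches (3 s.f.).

d ≈ 1.26 in

Direct runoff: 0.00, 20.78, 73.56, 123.33, 103.11, 85.89, 71.67, 60.44, 50.22, 0.00 cfs; ΣQ_DR = 589.0 cfs.
V = ΣQ_DR · Δt = 589.0 × 5400 s = 3.181 × 10^6 ft³.
Over A = 1.09 mi², depth = V / A = 1.26 in.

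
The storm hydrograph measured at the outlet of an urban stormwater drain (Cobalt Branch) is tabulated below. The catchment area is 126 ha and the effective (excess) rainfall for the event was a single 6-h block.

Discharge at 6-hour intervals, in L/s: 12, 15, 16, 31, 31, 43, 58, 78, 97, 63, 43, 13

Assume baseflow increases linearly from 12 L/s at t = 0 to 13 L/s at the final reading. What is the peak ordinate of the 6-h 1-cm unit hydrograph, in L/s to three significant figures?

U_p ≈ 140 L/s

Direct runoff: 0.00, 2.91, 3.82, 18.73, 18.64, 30.55, 45.45, 65.36, 84.27, 50.18, 30.09, 0.00 L/s; ΣQ_DR = 350.0 L/s, peak = 84.27 L/s.
Runoff depth d = ΣQ_DR·Δt / A = 350.0 × 21600 / (126 ha) = 6.000 mm.
The 1-cm UH is the DRH scaled by (10 mm)/d, so U_p = 84.27 × 10/6.000 = 140 L/s.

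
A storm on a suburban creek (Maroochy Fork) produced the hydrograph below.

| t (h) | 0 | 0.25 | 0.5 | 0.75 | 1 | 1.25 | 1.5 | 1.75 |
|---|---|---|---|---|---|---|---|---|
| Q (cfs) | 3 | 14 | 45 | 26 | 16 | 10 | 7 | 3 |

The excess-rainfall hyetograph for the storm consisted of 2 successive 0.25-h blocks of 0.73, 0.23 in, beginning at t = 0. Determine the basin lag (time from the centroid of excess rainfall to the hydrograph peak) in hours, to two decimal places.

t_L ≈ 0.32 h

Centroid of excess rainfall: t_c = Σ P_i·t̄_i / ΣP_i = 0.1849 h (block centres at 0.125, 0.375 h).
Hydrograph peak occurs at t = 0.5 h, so basin lag t_L = 0.5 − 0.1849 = 0.32 h.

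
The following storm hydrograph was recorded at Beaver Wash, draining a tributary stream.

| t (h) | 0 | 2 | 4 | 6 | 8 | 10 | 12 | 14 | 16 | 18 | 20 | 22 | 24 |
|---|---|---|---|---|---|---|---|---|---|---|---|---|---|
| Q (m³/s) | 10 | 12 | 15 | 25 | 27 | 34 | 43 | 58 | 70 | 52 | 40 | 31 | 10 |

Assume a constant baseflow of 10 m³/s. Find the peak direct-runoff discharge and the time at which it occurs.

Subtracting baseflow gives direct-runoff ordinates: 0.0, 2.0, 5.0, 15.0, 17.0, 24.0, 33.0, 48.0, 60.0, 42.0, 30.0, 21.0, 0.0 m³/s.
The maximum is 60.0 m³/s, occurring at the reading for t = 16 h.

Q_p = 60.0 m³/s at t = 16 h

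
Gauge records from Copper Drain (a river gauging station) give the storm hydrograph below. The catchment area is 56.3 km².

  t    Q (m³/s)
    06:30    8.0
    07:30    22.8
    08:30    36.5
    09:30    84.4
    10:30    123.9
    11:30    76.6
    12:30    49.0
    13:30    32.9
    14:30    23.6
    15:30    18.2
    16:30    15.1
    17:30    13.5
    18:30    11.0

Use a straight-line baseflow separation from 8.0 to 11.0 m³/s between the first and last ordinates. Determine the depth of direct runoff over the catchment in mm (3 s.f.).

d ≈ 25.1 mm

Direct runoff: 0.00, 14.55, 28.00, 75.65, 114.90, 67.35, 39.50, 23.15, 13.60, 7.95, 4.60, 2.75, 0.00 m³/s; ΣQ_DR = 392.0 m³/s.
V = ΣQ_DR · Δt = 392.0 × 3600 s = 1.411 × 10^6 m³.
Over A = 56.3 km², depth = V / A = 25.1 mm.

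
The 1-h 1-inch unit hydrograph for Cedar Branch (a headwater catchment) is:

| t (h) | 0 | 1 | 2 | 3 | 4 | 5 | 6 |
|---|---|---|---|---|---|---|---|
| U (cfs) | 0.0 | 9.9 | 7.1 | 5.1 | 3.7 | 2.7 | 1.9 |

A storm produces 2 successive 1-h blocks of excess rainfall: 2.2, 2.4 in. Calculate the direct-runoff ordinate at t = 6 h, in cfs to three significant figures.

By discrete convolution, Q_j = Σ (P_i / 1 in) · U_{j−i}.
At t = 6 h (j=6): Q = (2.2/1)·1.9 + (2.4/1)·2.7 = 10.7 cfs.

Q ≈ 10.7 cfs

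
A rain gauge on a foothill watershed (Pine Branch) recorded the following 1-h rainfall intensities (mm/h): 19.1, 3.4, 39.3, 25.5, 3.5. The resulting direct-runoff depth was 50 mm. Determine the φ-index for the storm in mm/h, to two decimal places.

Only the 3 blocks with intensity above φ contribute runoff: 19.1, 39.3, 25.5 mm/h.
Σ(I−φ)·Δt = d  ⇒  (19.1+39.3+25.5 − 3φ)·1 = 50
φ = (83.90 − 50/1) / 3 = 11.30 mm/h.

φ ≈ 11.30 mm/h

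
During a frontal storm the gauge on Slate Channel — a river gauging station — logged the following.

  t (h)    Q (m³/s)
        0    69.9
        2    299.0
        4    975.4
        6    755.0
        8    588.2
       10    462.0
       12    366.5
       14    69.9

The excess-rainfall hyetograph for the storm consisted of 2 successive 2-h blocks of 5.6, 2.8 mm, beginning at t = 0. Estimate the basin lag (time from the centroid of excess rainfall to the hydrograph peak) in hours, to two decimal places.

t_L ≈ 2.33 h

Centroid of excess rainfall: t_c = Σ P_i·t̄_i / ΣP_i = 1.6667 h (block centres at 1, 3 h).
Hydrograph peak occurs at t = 4 h, so basin lag t_L = 4 − 1.6667 = 2.33 h.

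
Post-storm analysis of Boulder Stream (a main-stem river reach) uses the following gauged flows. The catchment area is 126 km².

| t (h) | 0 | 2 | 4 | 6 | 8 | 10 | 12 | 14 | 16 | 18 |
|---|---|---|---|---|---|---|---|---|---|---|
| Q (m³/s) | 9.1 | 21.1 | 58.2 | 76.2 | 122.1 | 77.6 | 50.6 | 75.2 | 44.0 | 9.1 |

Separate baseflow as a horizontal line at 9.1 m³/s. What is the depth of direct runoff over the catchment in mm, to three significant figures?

Direct runoff: 0.0, 12.0, 49.1, 67.1, 113.0, 68.5, 41.5, 66.1, 34.9, 0.0 m³/s; ΣQ_DR = 452.2 m³/s.
V = ΣQ_DR · Δt = 452.2 × 7200 s = 3.256 × 10^6 m³.
Over A = 126 km², depth = V / A = 25.8 mm.

d ≈ 25.8 mm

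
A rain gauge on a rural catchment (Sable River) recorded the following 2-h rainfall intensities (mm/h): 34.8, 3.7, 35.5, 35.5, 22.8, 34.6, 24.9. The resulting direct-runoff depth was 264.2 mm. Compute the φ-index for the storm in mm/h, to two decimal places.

Only the 6 blocks with intensity above φ contribute runoff: 34.8, 35.5, 35.5, 22.8, 34.6, 24.9 mm/h.
Σ(I−φ)·Δt = d  ⇒  (34.8+35.5+35.5+22.8+34.6+24.9 − 6φ)·2 = 264.2
φ = (188.1 − 264.2/2) / 6 = 9.33 mm/h.

φ ≈ 9.33 mm/h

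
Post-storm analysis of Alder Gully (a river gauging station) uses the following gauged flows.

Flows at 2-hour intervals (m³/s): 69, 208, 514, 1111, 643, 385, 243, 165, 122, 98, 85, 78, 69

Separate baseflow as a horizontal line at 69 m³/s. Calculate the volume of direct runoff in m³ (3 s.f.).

V ≈ 2.08 × 10^7 m³

Direct-runoff ordinates (Q − Q_b): 0.0, 139.0, 445.0, 1042.0, 574.0, 316.0, 174.0, 96.0, 53.0, 29.0, 16.0, 9.0, 0.0 m³/s.
ΣQ_DR = 2893 m³/s.
With Δt = 2 h = 7200 s, V = ΣQ_DR · Δt = 2893 × 7200 = 2.08 × 10^7 m³.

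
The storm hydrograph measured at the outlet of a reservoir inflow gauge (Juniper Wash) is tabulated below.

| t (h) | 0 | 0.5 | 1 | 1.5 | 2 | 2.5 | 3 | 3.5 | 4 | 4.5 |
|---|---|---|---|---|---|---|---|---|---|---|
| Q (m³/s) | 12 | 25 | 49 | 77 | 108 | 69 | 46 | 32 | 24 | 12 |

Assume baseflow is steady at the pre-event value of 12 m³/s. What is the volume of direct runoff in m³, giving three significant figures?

V ≈ 6.01 × 10^5 m³

Direct-runoff ordinates (Q − Q_b): 0.0, 13.0, 37.0, 65.0, 96.0, 57.0, 34.0, 20.0, 12.0, 0.0 m³/s.
ΣQ_DR = 334.0 m³/s.
With Δt = 0.5 h = 1800 s, V = ΣQ_DR · Δt = 334.0 × 1800 = 6.01 × 10^5 m³.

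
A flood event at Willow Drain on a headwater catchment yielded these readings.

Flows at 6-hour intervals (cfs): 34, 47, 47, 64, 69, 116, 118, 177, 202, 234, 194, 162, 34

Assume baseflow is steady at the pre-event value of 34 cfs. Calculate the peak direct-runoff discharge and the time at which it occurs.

Subtracting baseflow gives direct-runoff ordinates: 0.0, 13.0, 13.0, 30.0, 35.0, 82.0, 84.0, 143.0, 168.0, 200.0, 160.0, 128.0, 0.0 cfs.
The maximum is 200.0 cfs, occurring at the reading for t = 54 h.

Q_p = 200.0 cfs at t = 54 h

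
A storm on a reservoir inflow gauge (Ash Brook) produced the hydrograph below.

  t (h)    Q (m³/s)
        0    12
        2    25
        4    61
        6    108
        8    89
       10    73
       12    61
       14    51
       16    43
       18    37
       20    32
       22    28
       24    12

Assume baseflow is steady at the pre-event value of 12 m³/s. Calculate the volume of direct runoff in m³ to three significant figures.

V ≈ 3.43 × 10^6 m³

Direct-runoff ordinates (Q − Q_b): 0.0, 13.0, 49.0, 96.0, 77.0, 61.0, 49.0, 39.0, 31.0, 25.0, 20.0, 16.0, 0.0 m³/s.
ΣQ_DR = 476.0 m³/s.
With Δt = 2 h = 7200 s, V = ΣQ_DR · Δt = 476.0 × 7200 = 3.43 × 10^6 m³.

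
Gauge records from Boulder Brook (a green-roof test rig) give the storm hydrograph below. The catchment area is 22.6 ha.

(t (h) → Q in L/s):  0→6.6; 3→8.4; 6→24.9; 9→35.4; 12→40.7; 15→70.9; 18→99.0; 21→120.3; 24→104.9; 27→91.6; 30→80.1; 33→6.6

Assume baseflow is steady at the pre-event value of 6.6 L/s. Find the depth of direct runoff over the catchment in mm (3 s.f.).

d ≈ 29.2 mm

Direct runoff: 0.0, 1.8, 18.3, 28.8, 34.1, 64.3, 92.4, 113.7, 98.3, 85.0, 73.5, 0.0 L/s; ΣQ_DR = 610.2 L/s.
V = ΣQ_DR · Δt = 610.2 × 10800 s = 6.590 × 10^6 L.
Over A = 22.6 ha, depth = V / A = 29.2 mm.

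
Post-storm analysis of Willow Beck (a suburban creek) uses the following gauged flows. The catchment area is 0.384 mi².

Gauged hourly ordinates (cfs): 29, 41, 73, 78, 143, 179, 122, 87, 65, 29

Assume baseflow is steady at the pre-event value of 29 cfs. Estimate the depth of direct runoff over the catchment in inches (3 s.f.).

Direct runoff: 0.0, 12.0, 44.0, 49.0, 114.0, 150.0, 93.0, 58.0, 36.0, 0.0 cfs; ΣQ_DR = 556.0 cfs.
V = ΣQ_DR · Δt = 556.0 × 3600 s = 2.002 × 10^6 ft³.
Over A = 0.384 mi², depth = V / A = 2.24 in.

d ≈ 2.24 in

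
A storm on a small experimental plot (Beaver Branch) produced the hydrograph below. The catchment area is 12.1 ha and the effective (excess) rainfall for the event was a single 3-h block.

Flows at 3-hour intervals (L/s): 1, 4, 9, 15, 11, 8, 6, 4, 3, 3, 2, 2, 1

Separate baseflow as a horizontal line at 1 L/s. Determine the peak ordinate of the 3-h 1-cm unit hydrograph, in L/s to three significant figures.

Direct runoff: 0.0, 3.0, 8.0, 14.0, 10.0, 7.0, 5.0, 3.0, 2.0, 2.0, 1.0, 1.0, 0.0 L/s; ΣQ_DR = 56.00 L/s, peak = 14.0 L/s.
Runoff depth d = ΣQ_DR·Δt / A = 56.00 × 10800 / (12.1 ha) = 4.998 mm.
The 1-cm UH is the DRH scaled by (10 mm)/d, so U_p = 14.0 × 10/4.998 = 28.0 L/s.

U_p ≈ 28.0 L/s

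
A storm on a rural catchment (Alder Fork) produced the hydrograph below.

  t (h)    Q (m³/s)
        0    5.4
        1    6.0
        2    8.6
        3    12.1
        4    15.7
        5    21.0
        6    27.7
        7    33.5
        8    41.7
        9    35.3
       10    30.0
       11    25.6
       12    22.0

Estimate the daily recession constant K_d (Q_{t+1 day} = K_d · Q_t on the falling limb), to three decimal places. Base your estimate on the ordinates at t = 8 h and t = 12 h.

K_d ≈ 0.022

Between t = 8 h and t = 12 h the flow falls from 41.7 to 22.0 m³/s over 4×1 h = 4 h.
Per-interval ratio K = (22.0/41.7)^(1/4) = 0.8523; K_d = K^(24/1) = 0.022.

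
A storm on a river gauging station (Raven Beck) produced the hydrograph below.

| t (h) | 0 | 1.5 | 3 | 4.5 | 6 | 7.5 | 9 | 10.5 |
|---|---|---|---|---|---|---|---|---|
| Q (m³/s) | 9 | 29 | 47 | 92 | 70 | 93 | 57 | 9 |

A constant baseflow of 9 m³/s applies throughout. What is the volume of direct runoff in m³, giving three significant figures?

Direct-runoff ordinates (Q − Q_b): 0.0, 20.0, 38.0, 83.0, 61.0, 84.0, 48.0, 0.0 m³/s.
ΣQ_DR = 334.0 m³/s.
With Δt = 1.5 h = 5400 s, V = ΣQ_DR · Δt = 334.0 × 5400 = 1.80 × 10^6 m³.

V ≈ 1.80 × 10^6 m³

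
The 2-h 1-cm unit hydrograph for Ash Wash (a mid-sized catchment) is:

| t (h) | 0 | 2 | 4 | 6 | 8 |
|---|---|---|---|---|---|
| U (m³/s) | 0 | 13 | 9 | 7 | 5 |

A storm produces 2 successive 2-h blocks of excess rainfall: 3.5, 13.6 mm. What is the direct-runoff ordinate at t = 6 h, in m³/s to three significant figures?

Q ≈ 14.7 m³/s

By discrete convolution, Q_j = Σ (P_i / 10 mm) · U_{j−i}.
At t = 6 h (j=3): Q = (3.5/10)·7 + (13.6/10)·9 = 14.7 m³/s.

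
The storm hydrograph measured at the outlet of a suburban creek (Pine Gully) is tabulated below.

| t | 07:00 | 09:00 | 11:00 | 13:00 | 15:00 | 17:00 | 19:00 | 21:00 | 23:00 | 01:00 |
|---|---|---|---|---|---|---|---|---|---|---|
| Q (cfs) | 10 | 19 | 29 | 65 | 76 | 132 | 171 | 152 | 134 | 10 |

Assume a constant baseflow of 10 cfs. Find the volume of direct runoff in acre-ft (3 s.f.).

V ≈ 115 acre-ft

Direct-runoff ordinates (Q − Q_b): 0.0, 9.0, 19.0, 55.0, 66.0, 122.0, 161.0, 142.0, 124.0, 0.0 cfs.
ΣQ_DR = 698.0 cfs.
With Δt = 2 h = 7200 s, V = ΣQ_DR · Δt = 698.0 × 7200 = 5.03 × 10^6 ft³ = 115 acre-ft.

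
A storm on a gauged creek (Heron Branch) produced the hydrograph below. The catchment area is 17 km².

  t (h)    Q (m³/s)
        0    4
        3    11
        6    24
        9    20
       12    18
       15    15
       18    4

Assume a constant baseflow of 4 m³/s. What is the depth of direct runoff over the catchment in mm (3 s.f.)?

d ≈ 43.2 mm

Direct runoff: 0.0, 7.0, 20.0, 16.0, 14.0, 11.0, 0.0 m³/s; ΣQ_DR = 68.00 m³/s.
V = ΣQ_DR · Δt = 68.00 × 10800 s = 7.344 × 10^5 m³.
Over A = 17 km², depth = V / A = 43.2 mm.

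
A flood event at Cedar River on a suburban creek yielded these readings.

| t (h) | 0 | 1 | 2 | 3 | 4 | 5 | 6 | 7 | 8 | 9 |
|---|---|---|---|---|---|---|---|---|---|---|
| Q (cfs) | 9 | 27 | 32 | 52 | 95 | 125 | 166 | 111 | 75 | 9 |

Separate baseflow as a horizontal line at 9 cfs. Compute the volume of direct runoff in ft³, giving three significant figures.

V ≈ 2.20 × 10^6 ft³

Direct-runoff ordinates (Q − Q_b): 0.0, 18.0, 23.0, 43.0, 86.0, 116.0, 157.0, 102.0, 66.0, 0.0 cfs.
ΣQ_DR = 611.0 cfs.
With Δt = 1 h = 3600 s, V = ΣQ_DR · Δt = 611.0 × 3600 = 2.20 × 10^6 ft³.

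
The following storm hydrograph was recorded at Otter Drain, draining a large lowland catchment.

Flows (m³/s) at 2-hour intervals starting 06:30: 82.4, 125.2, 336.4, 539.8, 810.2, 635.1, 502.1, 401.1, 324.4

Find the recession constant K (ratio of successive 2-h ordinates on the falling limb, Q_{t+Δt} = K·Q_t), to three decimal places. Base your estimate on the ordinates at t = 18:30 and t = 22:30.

Using the recession-limb readings at t = 18:30 and t = 22:30: Q falls from 502.1 to 324.4 m³/s over 2 intervals.
K = (Q₂/Q₁)^(1/2) = (324.4/502.1)^(1/2) = 0.804.

K ≈ 0.804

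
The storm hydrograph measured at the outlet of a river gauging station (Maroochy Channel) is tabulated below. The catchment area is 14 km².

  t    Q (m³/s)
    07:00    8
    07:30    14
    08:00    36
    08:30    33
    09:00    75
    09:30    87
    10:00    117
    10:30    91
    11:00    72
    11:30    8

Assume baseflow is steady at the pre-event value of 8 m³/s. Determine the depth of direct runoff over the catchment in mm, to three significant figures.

d ≈ 59.3 mm

Direct runoff: 0.0, 6.0, 28.0, 25.0, 67.0, 79.0, 109.0, 83.0, 64.0, 0.0 m³/s; ΣQ_DR = 461.0 m³/s.
V = ΣQ_DR · Δt = 461.0 × 1800 s = 8.298 × 10^5 m³.
Over A = 14 km², depth = V / A = 59.3 mm.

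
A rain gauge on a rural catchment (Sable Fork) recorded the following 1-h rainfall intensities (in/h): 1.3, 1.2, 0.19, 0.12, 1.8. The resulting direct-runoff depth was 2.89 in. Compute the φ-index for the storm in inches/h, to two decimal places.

Only the 3 blocks with intensity above φ contribute runoff: 1.3, 1.2, 1.8 in/h.
Σ(I−φ)·Δt = d  ⇒  (1.3+1.2+1.8 − 3φ)·1 = 2.89
φ = (4.300 − 2.89/1) / 3 = 0.47 in/h.

φ ≈ 0.47 in/h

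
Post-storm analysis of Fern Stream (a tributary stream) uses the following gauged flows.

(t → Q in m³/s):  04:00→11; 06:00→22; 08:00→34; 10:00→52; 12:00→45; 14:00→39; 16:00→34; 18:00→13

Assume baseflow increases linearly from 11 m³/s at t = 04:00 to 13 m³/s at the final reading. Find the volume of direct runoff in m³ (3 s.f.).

V ≈ 1.11 × 10^6 m³

Direct-runoff ordinates (Q − Q_b): 0.00, 10.71, 22.43, 40.14, 32.86, 26.57, 21.29, 0.00 m³/s.
ΣQ_DR = 154.0 m³/s.
With Δt = 2 h = 7200 s, V = ΣQ_DR · Δt = 154.0 × 7200 = 1.11 × 10^6 m³.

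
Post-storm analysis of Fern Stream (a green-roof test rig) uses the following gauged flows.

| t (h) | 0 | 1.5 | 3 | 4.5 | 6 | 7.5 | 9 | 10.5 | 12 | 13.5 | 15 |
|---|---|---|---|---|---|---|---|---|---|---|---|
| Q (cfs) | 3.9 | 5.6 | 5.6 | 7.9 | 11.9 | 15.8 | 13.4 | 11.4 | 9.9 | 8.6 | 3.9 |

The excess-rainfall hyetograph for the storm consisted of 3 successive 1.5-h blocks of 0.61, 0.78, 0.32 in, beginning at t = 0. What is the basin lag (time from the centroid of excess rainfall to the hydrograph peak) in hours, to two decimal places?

Centroid of excess rainfall: t_c = Σ P_i·t̄_i / ΣP_i = 1.9956 h (block centres at 0.75, 2.25, 3.75 h).
Hydrograph peak occurs at t = 7.5 h, so basin lag t_L = 7.5 − 1.9956 = 5.50 h.

t_L ≈ 5.50 h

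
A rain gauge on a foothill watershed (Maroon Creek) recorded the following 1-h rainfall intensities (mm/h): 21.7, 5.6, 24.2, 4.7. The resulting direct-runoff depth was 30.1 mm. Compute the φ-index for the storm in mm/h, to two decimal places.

φ ≈ 7.90 mm/h

Only the 2 blocks with intensity above φ contribute runoff: 21.7, 24.2 mm/h.
Σ(I−φ)·Δt = d  ⇒  (21.7+24.2 − 2φ)·1 = 30.1
φ = (45.90 − 30.1/1) / 2 = 7.90 mm/h.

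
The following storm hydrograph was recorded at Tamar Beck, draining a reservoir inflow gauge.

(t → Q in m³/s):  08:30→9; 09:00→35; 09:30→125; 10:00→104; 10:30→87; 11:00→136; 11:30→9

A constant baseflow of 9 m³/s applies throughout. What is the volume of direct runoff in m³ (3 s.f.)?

V ≈ 7.96 × 10^5 m³

Direct-runoff ordinates (Q − Q_b): 0.0, 26.0, 116.0, 95.0, 78.0, 127.0, 0.0 m³/s.
ΣQ_DR = 442.0 m³/s.
With Δt = 0.5 h = 1800 s, V = ΣQ_DR · Δt = 442.0 × 1800 = 7.96 × 10^5 m³.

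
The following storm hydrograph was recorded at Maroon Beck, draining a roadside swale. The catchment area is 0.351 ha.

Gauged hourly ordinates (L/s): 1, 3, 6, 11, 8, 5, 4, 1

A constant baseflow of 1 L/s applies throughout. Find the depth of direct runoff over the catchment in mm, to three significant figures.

Direct runoff: 0.0, 2.0, 5.0, 10.0, 7.0, 4.0, 3.0, 0.0 L/s; ΣQ_DR = 31.00 L/s.
V = ΣQ_DR · Δt = 31.00 × 3600 s = 1.116 × 10^5 L.
Over A = 0.351 ha, depth = V / A = 31.8 mm.

d ≈ 31.8 mm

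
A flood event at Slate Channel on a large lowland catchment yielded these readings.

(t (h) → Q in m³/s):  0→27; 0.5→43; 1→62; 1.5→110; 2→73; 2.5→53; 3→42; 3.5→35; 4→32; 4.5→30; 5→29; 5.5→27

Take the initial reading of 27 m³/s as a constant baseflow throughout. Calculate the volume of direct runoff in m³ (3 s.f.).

Direct-runoff ordinates (Q − Q_b): 0.0, 16.0, 35.0, 83.0, 46.0, 26.0, 15.0, 8.0, 5.0, 3.0, 2.0, 0.0 m³/s.
ΣQ_DR = 239.0 m³/s.
With Δt = 0.5 h = 1800 s, V = ΣQ_DR · Δt = 239.0 × 1800 = 4.30 × 10^5 m³.

V ≈ 4.30 × 10^5 m³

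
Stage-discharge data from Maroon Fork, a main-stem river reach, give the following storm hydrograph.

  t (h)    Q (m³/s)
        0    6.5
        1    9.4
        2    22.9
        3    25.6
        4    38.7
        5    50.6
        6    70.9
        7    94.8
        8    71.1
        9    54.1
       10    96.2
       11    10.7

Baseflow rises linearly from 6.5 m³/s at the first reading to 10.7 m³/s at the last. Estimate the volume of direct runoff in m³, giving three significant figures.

V ≈ 1.61 × 10^6 m³

Direct-runoff ordinates (Q − Q_b): 0.00, 2.52, 15.64, 17.95, 30.67, 42.19, 62.11, 85.63, 61.55, 44.16, 85.88, 0.00 m³/s.
ΣQ_DR = 448.3 m³/s.
With Δt = 1 h = 3600 s, V = ΣQ_DR · Δt = 448.3 × 3600 = 1.61 × 10^6 m³.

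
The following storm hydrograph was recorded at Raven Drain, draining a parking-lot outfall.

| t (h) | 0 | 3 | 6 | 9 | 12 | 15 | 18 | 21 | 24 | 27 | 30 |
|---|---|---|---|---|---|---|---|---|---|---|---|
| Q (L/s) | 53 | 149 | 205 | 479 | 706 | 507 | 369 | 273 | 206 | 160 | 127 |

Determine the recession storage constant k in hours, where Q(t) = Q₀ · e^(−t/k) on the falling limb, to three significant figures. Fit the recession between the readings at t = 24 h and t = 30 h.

k ≈ 12.4 h

On the falling limb, Q drops from 206 to 127 L/s between t = 24 h and t = 30 h (Δt = 6 h).
k = −Δt / ln(Q₂/Q₁) = −6 / ln(127/206) = 12.4 h.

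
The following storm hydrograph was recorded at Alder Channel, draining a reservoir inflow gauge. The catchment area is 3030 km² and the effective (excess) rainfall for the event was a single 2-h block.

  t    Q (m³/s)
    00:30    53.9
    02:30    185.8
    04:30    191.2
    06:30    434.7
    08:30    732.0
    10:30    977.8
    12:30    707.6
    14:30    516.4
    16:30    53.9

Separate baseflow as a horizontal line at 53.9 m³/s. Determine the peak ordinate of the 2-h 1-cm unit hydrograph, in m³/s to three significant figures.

Direct runoff: 0.0, 131.9, 137.3, 380.8, 678.1, 923.9, 653.7, 462.5, 0.0 m³/s; ΣQ_DR = 3368 m³/s, peak = 923.9 m³/s.
Runoff depth d = ΣQ_DR·Δt / A = 3368 × 7200 / (3030 km²) = 8.004 mm.
The 1-cm UH is the DRH scaled by (10 mm)/d, so U_p = 923.9 × 10/8.004 = 1150 m³/s.

U_p ≈ 1150 m³/s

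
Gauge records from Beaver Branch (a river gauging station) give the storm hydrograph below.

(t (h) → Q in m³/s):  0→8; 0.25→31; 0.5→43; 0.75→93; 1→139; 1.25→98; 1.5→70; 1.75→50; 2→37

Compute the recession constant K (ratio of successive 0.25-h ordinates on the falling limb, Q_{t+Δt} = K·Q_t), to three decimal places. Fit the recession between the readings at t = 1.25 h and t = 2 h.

K ≈ 0.723

Using the recession-limb readings at t = 1.25 h and t = 2 h: Q falls from 98 to 37 m³/s over 3 intervals.
K = (Q₂/Q₁)^(1/3) = (37/98)^(1/3) = 0.723.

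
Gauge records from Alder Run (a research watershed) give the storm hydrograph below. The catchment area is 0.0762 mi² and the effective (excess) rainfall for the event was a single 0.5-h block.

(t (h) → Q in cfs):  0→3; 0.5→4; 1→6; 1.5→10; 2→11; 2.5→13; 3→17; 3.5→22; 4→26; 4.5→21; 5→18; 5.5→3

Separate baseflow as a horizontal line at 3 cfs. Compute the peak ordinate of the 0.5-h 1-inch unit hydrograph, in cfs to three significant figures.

Direct runoff: 0.0, 1.0, 3.0, 7.0, 8.0, 10.0, 14.0, 19.0, 23.0, 18.0, 15.0, 0.0 cfs; ΣQ_DR = 118.0 cfs, peak = 23.0 cfs.
Runoff depth d = ΣQ_DR·Δt / A = 118.0 × 1800 / (0.0762 mi²) = 1.200 in.
The 1-inch UH is the DRH scaled by (1 in)/d, so U_p = 23.0 × 1/1.200 = 19.2 cfs.

U_p ≈ 19.2 cfs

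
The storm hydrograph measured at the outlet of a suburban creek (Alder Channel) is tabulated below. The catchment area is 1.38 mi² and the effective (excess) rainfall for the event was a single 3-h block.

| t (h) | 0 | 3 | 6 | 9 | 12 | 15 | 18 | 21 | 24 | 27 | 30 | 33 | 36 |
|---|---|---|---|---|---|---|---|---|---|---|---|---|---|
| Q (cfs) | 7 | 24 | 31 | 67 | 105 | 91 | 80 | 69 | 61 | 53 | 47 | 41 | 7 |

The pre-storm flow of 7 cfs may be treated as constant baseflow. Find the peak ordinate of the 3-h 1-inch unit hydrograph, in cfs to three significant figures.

Direct runoff: 0.0, 17.0, 24.0, 60.0, 98.0, 84.0, 73.0, 62.0, 54.0, 46.0, 40.0, 34.0, 0.0 cfs; ΣQ_DR = 592.0 cfs, peak = 98.0 cfs.
Runoff depth d = ΣQ_DR·Δt / A = 592.0 × 10800 / (1.38 mi²) = 1.994 in.
The 1-inch UH is the DRH scaled by (1 in)/d, so U_p = 98.0 × 1/1.994 = 49.1 cfs.

U_p ≈ 49.1 cfs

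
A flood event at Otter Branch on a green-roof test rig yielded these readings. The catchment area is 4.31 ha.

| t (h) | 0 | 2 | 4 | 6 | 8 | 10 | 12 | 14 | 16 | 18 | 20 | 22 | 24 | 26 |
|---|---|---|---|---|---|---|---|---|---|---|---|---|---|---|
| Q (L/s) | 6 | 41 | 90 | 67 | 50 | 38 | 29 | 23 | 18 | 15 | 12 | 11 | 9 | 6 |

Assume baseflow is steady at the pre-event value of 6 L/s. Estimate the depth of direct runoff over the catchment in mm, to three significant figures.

Direct runoff: 0.0, 35.0, 84.0, 61.0, 44.0, 32.0, 23.0, 17.0, 12.0, 9.0, 6.0, 5.0, 3.0, 0.0 L/s; ΣQ_DR = 331.0 L/s.
V = ΣQ_DR · Δt = 331.0 × 7200 s = 2.383 × 10^6 L.
Over A = 4.31 ha, depth = V / A = 55.3 mm.

d ≈ 55.3 mm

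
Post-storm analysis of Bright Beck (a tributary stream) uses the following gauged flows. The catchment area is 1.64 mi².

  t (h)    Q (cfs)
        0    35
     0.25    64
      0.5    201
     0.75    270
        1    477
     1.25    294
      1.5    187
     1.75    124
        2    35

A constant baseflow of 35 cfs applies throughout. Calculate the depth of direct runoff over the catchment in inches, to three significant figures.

d ≈ 0.324 in

Direct runoff: 0.0, 29.0, 166.0, 235.0, 442.0, 259.0, 152.0, 89.0, 0.0 cfs; ΣQ_DR = 1372 cfs.
V = ΣQ_DR · Δt = 1372 × 900 s = 1.235 × 10^6 ft³.
Over A = 1.64 mi², depth = V / A = 0.324 in.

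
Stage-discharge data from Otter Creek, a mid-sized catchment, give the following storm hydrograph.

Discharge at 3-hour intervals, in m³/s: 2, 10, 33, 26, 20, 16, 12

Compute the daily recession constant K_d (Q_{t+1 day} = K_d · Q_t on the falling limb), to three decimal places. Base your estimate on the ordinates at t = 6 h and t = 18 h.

Between t = 6 h and t = 18 h the flow falls from 33 to 12 m³/s over 4×3 h = 12 h.
Per-interval ratio K = (12/33)^(1/4) = 0.7765; K_d = K^(24/3) = 0.132.

K_d ≈ 0.132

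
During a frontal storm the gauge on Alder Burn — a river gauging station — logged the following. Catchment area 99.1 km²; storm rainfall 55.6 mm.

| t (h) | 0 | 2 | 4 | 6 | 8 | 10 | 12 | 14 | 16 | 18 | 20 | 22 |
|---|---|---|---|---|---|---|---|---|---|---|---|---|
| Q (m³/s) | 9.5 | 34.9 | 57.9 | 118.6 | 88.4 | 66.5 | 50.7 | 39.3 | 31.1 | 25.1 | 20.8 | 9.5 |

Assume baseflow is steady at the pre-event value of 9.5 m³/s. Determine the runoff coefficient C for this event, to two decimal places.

ΣQ_DR = 438.3 m³/s; V = ΣQ_DR·Δt = 3.156 × 10^6 m³.
Runoff depth d = V / A = 31.84 mm.
C = d / P = 31.84 / 55.6 = 0.57.

C ≈ 0.57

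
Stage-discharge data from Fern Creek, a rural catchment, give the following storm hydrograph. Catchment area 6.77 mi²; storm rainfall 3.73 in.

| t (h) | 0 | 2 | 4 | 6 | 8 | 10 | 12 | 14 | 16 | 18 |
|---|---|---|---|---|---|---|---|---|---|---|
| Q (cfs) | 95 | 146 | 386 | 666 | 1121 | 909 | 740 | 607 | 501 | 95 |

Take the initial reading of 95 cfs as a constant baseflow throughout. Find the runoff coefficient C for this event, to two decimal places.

C ≈ 0.53

ΣQ_DR = 4316 cfs; V = ΣQ_DR·Δt = 3.108 × 10^7 ft³.
Runoff depth d = V / A = 1.976 in.
C = d / P = 1.976 / 3.73 = 0.53.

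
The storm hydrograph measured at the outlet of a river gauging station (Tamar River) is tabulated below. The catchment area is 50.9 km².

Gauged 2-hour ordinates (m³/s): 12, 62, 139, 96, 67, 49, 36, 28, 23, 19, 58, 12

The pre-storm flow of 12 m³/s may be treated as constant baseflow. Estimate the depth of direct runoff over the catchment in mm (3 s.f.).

Direct runoff: 0.0, 50.0, 127.0, 84.0, 55.0, 37.0, 24.0, 16.0, 11.0, 7.0, 46.0, 0.0 m³/s; ΣQ_DR = 457.0 m³/s.
V = ΣQ_DR · Δt = 457.0 × 7200 s = 3.290 × 10^6 m³.
Over A = 50.9 km², depth = V / A = 64.6 mm.

d ≈ 64.6 mm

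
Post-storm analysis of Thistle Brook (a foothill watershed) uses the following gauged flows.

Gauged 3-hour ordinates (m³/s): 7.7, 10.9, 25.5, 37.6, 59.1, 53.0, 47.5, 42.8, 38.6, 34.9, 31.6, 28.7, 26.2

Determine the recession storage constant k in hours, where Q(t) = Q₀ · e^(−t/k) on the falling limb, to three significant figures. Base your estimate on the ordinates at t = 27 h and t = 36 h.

k ≈ 31.4 h

On the falling limb, Q drops from 34.9 to 26.2 m³/s between t = 27 h and t = 36 h (Δt = 9 h).
k = −Δt / ln(Q₂/Q₁) = −9 / ln(26.2/34.9) = 31.4 h.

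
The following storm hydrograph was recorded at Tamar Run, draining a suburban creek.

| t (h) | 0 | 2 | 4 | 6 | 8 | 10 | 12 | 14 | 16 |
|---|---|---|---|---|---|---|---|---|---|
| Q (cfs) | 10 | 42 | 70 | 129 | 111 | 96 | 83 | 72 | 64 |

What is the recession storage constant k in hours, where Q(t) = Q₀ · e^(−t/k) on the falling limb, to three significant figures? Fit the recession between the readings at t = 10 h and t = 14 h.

k ≈ 13.9 h

On the falling limb, Q drops from 96 to 72 cfs between t = 10 h and t = 14 h (Δt = 4 h).
k = −Δt / ln(Q₂/Q₁) = −4 / ln(72/96) = 13.9 h.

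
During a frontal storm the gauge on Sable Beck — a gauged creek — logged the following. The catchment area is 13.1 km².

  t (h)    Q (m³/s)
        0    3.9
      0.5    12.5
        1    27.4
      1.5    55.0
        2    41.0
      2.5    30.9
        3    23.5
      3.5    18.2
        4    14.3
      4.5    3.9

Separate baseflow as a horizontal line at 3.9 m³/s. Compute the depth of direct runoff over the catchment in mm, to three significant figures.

d ≈ 26.3 mm

Direct runoff: 0.0, 8.6, 23.5, 51.1, 37.1, 27.0, 19.6, 14.3, 10.4, 0.0 m³/s; ΣQ_DR = 191.6 m³/s.
V = ΣQ_DR · Δt = 191.6 × 1800 s = 3.449 × 10^5 m³.
Over A = 13.1 km², depth = V / A = 26.3 mm.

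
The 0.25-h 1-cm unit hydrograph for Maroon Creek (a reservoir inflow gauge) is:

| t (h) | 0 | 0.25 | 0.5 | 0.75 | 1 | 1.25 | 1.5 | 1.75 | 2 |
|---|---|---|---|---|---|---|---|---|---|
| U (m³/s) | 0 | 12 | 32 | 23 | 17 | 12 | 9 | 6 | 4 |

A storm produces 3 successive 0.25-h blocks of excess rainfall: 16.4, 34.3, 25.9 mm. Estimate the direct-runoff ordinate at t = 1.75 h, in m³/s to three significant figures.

By discrete convolution, Q_j = Σ (P_i / 10 mm) · U_{j−i}.
At t = 1.75 h (j=7): Q = (16.4/10)·6 + (34.3/10)·9 + (25.9/10)·12 = 71.8 m³/s.

Q ≈ 71.8 m³/s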